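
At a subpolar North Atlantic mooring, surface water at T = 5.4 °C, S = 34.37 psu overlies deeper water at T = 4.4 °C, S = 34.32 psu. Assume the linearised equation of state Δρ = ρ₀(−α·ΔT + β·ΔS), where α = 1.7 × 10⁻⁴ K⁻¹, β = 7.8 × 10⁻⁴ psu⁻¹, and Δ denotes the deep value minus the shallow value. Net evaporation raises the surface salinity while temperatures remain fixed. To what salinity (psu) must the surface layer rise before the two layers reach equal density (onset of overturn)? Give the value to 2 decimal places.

Neutral buoyancy requires −α(T_deep − T_surf) + β(S_deep − S_surf′) = 0.
S_surf′ = S_deep − (α/β)·ΔT = 34.32 − (1.7 × 10⁻⁴/7.8 × 10⁻⁴)·(-1.0) = 34.5379 psu.
Increase required: 34.5379 − 34.37 = 0.1679 psu.

34.54 psu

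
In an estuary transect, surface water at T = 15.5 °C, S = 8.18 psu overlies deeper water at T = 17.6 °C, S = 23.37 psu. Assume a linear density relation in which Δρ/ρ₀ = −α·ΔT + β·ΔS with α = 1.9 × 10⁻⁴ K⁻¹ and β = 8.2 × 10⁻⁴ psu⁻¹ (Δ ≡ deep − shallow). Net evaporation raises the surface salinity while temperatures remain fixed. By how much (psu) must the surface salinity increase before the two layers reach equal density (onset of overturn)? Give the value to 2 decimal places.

Neutral buoyancy requires −α(T_deep − T_surf) + β(S_deep − S_surf′) = 0.
S_surf′ = S_deep − (α/β)·ΔT = 23.37 − (1.9 × 10⁻⁴/8.2 × 10⁻⁴)·(+2.1) = 22.8834 psu.
Increase required: 22.8834 − 8.18 = 14.7034 psu.

14.70 psu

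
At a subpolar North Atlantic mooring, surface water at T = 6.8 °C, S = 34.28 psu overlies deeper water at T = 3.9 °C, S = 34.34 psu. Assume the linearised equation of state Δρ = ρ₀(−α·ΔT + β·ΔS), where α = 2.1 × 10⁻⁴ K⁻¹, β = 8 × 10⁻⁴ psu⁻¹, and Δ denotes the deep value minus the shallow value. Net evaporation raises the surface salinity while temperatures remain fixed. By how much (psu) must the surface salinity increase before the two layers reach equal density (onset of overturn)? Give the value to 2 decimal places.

0.82 psu

Neutral buoyancy requires −α(T_deep − T_surf) + β(S_deep − S_surf′) = 0.
S_surf′ = S_deep − (α/β)·ΔT = 34.34 − (2.1 × 10⁻⁴/8 × 10⁻⁴)·(-2.9) = 35.1013 psu.
Increase required: 35.1013 − 34.28 = 0.8213 psu.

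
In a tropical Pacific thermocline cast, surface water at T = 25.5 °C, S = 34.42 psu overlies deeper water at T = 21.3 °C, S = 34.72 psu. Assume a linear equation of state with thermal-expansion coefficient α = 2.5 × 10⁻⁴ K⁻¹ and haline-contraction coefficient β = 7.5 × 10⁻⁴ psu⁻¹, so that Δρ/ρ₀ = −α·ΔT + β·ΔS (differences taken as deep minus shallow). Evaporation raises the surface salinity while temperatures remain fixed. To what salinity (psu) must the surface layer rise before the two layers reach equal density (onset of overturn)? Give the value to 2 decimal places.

Neutral buoyancy requires −α(T_deep − T_surf) + β(S_deep − S_surf′) = 0.
S_surf′ = S_deep − (α/β)·ΔT = 34.72 − (2.5 × 10⁻⁴/7.5 × 10⁻⁴)·(-4.2) = 36.1200 psu.
Increase required: 36.1200 − 34.42 = 1.7000 psu.

36.12 psu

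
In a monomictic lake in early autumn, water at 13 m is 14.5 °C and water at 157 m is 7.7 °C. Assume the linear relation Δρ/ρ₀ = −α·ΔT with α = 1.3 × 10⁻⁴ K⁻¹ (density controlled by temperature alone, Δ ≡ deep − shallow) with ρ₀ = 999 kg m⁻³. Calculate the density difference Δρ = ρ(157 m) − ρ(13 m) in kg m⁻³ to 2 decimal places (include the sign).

+0.88 kg m⁻³

ΔT = -6.8 K, Δρ/ρ₀ = −αΔT = 8.84 × 10⁻⁴.
Δρ = 999 × (8.84 × 10⁻⁴) = +0.88 kg m⁻³.
Positive Δρ: denser below, stable.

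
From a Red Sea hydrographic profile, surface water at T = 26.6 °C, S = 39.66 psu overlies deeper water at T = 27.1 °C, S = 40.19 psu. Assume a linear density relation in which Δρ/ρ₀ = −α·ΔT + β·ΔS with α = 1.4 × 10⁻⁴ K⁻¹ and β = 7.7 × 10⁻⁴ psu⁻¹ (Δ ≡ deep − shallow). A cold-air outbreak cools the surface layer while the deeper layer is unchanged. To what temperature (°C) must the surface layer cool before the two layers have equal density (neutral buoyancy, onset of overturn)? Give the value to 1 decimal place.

Neutral buoyancy requires Δρ = 0, i.e. −α(T_deep − T_surf′) + β(S_deep − S_surf) = 0.
T_surf′ = T_deep − (β/α)·ΔS = 27.1 − (7.7 × 10⁻⁴/1.4 × 10⁻⁴)·(+0.53) = 24.185 °C.
Cooling required: 26.6 − (24.185) = 2.415 °C.

24.2 °C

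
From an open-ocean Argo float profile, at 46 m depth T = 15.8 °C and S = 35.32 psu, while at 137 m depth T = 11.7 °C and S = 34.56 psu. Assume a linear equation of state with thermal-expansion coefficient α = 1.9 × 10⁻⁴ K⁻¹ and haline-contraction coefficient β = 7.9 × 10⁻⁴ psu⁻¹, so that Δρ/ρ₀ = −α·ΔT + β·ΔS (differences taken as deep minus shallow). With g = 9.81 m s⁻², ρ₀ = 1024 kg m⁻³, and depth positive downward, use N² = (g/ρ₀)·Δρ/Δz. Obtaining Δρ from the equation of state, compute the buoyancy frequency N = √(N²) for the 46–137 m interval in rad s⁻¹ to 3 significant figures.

4.39 × 10⁻³ rad s⁻¹

ΔT = -4.1 K, ΔS = -0.76 psu (deep − shallow).
Δρ/ρ₀ = −αΔT + βΔS = 7.79 × 10⁻⁴ − 6.004 × 10⁻⁴ = 1.786 × 10⁻⁴, so Δρ ≈ 0.1829 kg m⁻³.
N² = (g/ρ₀)·Δρ/Δz = g·(Δρ/ρ₀)/Δz = 9.81 × 1.786 × 10⁻⁴ / 91 = 1.9253 × 10⁻⁵ s⁻².
N = √(1.9253 × 10⁻⁵) = 4.3878 × 10⁻³ rad s⁻¹ ≈ 4.39 × 10⁻³ rad s⁻¹.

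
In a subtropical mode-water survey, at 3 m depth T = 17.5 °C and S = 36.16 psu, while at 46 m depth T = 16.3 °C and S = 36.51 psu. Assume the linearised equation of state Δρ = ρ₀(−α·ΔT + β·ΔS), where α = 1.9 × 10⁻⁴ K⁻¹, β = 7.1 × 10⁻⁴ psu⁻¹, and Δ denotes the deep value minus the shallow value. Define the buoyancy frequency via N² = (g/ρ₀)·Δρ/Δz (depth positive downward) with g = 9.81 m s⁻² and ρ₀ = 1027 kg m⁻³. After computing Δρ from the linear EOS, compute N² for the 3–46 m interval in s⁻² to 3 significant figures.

1.09 × 10⁻⁴ s⁻²

ΔT = -1.2 K, ΔS = +0.35 psu (deep − shallow).
Δρ/ρ₀ = −αΔT + βΔS = 2.28 × 10⁻⁴ + 2.485 × 10⁻⁴ = 4.765 × 10⁻⁴, so Δρ ≈ 0.4894 kg m⁻³.
N² = (g/ρ₀)·Δρ/Δz = g·(Δρ/ρ₀)/Δz = 9.81 × 4.765 × 10⁻⁴ / 43 = 1.0871 × 10⁻⁴ s⁻² ≈ 1.09 × 10⁻⁴ s⁻².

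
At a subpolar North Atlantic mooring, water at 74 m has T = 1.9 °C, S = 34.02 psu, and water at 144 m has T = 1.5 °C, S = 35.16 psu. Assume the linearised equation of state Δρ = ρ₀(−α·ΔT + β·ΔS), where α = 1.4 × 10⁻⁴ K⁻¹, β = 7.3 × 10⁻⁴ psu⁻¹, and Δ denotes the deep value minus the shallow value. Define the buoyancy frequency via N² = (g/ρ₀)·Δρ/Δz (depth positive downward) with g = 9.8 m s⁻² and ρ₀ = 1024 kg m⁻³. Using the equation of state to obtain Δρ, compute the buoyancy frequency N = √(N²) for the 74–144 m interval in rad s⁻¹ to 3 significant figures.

ΔT = -0.4 K, ΔS = +1.14 psu (deep − shallow).
Δρ/ρ₀ = −αΔT + βΔS = 5.60 × 10⁻⁵ + 8.322 × 10⁻⁴ = 8.882 × 10⁻⁴, so Δρ ≈ 0.9095 kg m⁻³.
N² = (g/ρ₀)·Δρ/Δz = g·(Δρ/ρ₀)/Δz = 9.8 × 8.882 × 10⁻⁴ / 70 = 1.2435 × 10⁻⁴ s⁻².
N = √(1.2435 × 10⁻⁴) = 0.011151 rad s⁻¹ ≈ 0.0112 rad s⁻¹.

0.0112 rad s⁻¹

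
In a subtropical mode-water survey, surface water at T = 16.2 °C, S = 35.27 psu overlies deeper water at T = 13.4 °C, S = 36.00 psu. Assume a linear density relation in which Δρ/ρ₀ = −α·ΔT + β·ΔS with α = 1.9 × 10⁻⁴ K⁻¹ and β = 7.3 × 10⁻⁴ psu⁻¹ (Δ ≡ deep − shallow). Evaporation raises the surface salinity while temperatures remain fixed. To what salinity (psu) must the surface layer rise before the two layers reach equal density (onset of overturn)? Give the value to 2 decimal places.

36.73 psu

Neutral buoyancy requires −α(T_deep − T_surf) + β(S_deep − S_surf′) = 0.
S_surf′ = S_deep − (α/β)·ΔT = 36.00 − (1.9 × 10⁻⁴/7.3 × 10⁻⁴)·(-2.8) = 36.7288 psu.
Increase required: 36.7288 − 35.27 = 1.4588 psu.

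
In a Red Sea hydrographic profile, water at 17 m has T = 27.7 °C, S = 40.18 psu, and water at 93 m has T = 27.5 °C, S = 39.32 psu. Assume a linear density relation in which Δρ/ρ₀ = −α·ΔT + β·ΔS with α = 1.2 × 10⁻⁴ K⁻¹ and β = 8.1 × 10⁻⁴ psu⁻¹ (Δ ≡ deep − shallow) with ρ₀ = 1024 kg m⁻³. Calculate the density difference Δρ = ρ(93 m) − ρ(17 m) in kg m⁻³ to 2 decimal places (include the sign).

-0.69 kg m⁻³

ΔT = -0.2 K, ΔS = -0.86 psu (deep − shallow).
Δρ/ρ₀ = −(1.2 × 10⁻⁴)(-0.2) + (8.1 × 10⁻⁴)(-0.86) = -6.726 × 10⁻⁴.
Δρ = 1024 × (-6.726 × 10⁻⁴) = -0.69 kg m⁻³.
Negative Δρ: lighter below, statically unstable.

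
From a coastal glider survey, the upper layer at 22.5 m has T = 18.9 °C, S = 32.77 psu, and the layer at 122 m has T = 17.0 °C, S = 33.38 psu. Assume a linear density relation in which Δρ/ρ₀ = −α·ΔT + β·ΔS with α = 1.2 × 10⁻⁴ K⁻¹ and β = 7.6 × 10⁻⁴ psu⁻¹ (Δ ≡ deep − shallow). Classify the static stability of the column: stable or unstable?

ΔT = 17.0 − 18.9 = -1.9 K and ΔS = 33.38 − 32.77 = +0.61 psu (deep − shallow).
−αΔT = 2.28 × 10⁻⁴; βΔS = 4.636 × 10⁻⁴; sum Δρ/ρ₀ = 6.916 × 10⁻⁴.
Δρ/ρ₀ > 0, so Δρ > 0: deeper water is denser → statically stable.

stable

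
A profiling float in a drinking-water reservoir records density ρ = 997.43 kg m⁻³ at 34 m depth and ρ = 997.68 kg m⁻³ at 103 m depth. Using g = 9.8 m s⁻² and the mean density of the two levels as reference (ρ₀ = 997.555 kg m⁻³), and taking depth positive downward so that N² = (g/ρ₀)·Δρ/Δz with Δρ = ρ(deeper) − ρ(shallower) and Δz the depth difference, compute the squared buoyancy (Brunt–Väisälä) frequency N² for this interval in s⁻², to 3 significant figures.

3.56 × 10⁻⁵ s⁻²

Δρ = 997.68 − 997.43 = 0.25 kg m⁻³ over Δz = 103 − 34 = 69 m.
N² = (9.8/997.555) × (0.25/69) = 3.5594 × 10⁻⁵ s⁻² ≈ 3.56 × 10⁻⁵ s⁻².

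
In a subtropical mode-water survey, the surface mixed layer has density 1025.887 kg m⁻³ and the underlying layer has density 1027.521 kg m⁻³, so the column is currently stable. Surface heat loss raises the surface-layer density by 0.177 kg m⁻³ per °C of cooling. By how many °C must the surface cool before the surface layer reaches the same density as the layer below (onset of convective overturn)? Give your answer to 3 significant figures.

9.23 °C

Density deficit of the surface layer: 1027.521 − 1025.887 = 1.634 kg m⁻³.
Required change = 1.634 / 0.177 = 9.23 °C.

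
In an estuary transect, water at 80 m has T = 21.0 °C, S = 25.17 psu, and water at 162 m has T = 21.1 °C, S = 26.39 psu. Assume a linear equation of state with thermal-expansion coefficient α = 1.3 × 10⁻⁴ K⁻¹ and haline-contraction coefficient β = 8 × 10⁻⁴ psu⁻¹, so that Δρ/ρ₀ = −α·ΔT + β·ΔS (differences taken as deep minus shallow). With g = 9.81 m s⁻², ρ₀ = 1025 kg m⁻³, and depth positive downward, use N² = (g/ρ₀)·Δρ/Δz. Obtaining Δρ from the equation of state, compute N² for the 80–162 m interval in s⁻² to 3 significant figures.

ΔT = +0.1 K, ΔS = +1.22 psu (deep − shallow).
Δρ/ρ₀ = −αΔT + βΔS = -1.30 × 10⁻⁵ + 9.76 × 10⁻⁴ = 9.63 × 10⁻⁴, so Δρ ≈ 0.9871 kg m⁻³.
N² = (g/ρ₀)·Δρ/Δz = g·(Δρ/ρ₀)/Δz = 9.81 × 9.63 × 10⁻⁴ / 82 = 1.1521 × 10⁻⁴ s⁻² ≈ 1.15 × 10⁻⁴ s⁻².

1.15 × 10⁻⁴ s⁻²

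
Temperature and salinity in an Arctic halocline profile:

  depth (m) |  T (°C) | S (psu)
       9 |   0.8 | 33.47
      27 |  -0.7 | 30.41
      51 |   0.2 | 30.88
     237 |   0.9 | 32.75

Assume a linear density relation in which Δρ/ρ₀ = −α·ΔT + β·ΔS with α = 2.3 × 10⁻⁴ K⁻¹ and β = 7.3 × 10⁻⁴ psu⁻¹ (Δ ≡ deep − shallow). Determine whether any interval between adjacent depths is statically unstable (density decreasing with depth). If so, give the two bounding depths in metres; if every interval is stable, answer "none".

Evaluate Δρ/ρ₀ = −αΔT + βΔS across each adjacent pair:
  9–27 m: −αΔT+βΔS = −(2.3 × 10⁻⁴)(-1.5)+(7.3 × 10⁻⁴)(-3.06) = -1.9 × 10⁻³ → UNSTABLE
  27–51 m: −αΔT+βΔS = −(2.3 × 10⁻⁴)(+0.9)+(7.3 × 10⁻⁴)(+0.47) = 1.4 × 10⁻⁴ → stable
  51–237 m: −αΔT+βΔS = −(2.3 × 10⁻⁴)(+0.7)+(7.3 × 10⁻⁴)(+1.87) = 1.2 × 10⁻³ → stable
The 9–27 m interval has Δρ < 0: lighter water underlies denser water.

9–27 m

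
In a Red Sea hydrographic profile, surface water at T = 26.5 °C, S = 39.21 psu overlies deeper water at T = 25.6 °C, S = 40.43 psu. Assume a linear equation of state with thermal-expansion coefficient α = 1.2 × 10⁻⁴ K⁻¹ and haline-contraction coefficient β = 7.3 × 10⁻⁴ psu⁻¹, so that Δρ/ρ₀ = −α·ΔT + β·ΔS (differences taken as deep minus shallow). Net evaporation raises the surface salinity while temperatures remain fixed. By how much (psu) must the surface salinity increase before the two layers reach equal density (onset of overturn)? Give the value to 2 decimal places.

Neutral buoyancy requires −α(T_deep − T_surf) + β(S_deep − S_surf′) = 0.
S_surf′ = S_deep − (α/β)·ΔT = 40.43 − (1.2 × 10⁻⁴/7.3 × 10⁻⁴)·(-0.9) = 40.5779 psu.
Increase required: 40.5779 − 39.21 = 1.3679 psu.

1.37 psu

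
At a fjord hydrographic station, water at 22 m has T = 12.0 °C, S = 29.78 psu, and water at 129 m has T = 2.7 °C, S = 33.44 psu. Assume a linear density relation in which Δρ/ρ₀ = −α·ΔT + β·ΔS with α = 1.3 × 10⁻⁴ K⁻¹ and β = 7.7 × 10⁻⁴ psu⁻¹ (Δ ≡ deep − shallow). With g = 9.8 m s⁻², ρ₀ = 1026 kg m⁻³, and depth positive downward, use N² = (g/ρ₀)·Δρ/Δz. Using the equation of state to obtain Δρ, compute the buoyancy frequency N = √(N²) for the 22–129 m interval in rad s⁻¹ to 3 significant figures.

0.0192 rad s⁻¹

ΔT = -9.3 K, ΔS = +3.66 psu (deep − shallow).
Δρ/ρ₀ = −αΔT + βΔS = 1.209 × 10⁻³ + 2.8182 × 10⁻³ = 4.0272 × 10⁻³, so Δρ ≈ 4.132 kg m⁻³.
N² = (g/ρ₀)·Δρ/Δz = g·(Δρ/ρ₀)/Δz = 9.8 × 4.0272 × 10⁻³ / 107 = 3.6885 × 10⁻⁴ s⁻².
N = √(3.6885 × 10⁻⁴) = 0.019205 rad s⁻¹ ≈ 0.0192 rad s⁻¹.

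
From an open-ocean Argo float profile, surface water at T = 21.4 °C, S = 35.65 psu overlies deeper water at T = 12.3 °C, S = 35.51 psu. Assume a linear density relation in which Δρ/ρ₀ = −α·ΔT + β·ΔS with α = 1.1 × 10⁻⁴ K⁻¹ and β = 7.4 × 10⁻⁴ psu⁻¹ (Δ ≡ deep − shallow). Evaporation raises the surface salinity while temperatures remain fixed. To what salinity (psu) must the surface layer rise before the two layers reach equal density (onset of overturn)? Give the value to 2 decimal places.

Neutral buoyancy requires −α(T_deep − T_surf) + β(S_deep − S_surf′) = 0.
S_surf′ = S_deep − (α/β)·ΔT = 35.51 − (1.1 × 10⁻⁴/7.4 × 10⁻⁴)·(-9.1) = 36.8627 psu.
Increase required: 36.8627 − 35.65 = 1.2127 psu.

36.86 psu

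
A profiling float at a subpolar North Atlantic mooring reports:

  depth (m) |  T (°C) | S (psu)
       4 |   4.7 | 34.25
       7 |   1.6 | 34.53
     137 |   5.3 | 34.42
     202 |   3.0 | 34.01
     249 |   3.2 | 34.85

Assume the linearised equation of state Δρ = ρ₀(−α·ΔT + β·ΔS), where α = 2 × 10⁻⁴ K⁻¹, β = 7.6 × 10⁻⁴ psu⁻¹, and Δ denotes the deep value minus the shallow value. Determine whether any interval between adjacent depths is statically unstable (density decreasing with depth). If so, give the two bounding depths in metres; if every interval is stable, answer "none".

7–137 m

Evaluate Δρ/ρ₀ = −αΔT + βΔS across each adjacent pair:
  4–7 m: −αΔT+βΔS = −(2 × 10⁻⁴)(-3.1)+(7.6 × 10⁻⁴)(+0.28) = 8.3 × 10⁻⁴ → stable
  7–137 m: −αΔT+βΔS = −(2 × 10⁻⁴)(+3.7)+(7.6 × 10⁻⁴)(-0.11) = -8.2 × 10⁻⁴ → UNSTABLE
  137–202 m: −αΔT+βΔS = −(2 × 10⁻⁴)(-2.3)+(7.6 × 10⁻⁴)(-0.41) = 1.5 × 10⁻⁴ → stable
  202–249 m: −αΔT+βΔS = −(2 × 10⁻⁴)(+0.2)+(7.6 × 10⁻⁴)(+0.84) = 6.0 × 10⁻⁴ → stable
The 7–137 m interval has Δρ < 0: lighter water underlies denser water.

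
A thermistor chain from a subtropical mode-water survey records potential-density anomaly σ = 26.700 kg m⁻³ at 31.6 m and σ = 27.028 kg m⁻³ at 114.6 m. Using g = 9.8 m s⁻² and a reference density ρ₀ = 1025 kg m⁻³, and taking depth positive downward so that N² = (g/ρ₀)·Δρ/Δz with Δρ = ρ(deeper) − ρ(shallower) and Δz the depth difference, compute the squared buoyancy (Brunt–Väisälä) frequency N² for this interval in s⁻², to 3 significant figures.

Δρ = 1027.028 − 1026.700 = 0.328 kg m⁻³ over Δz = 114.6 − 31.6 = 83 m.
N² = (9.8/1025) × (0.328/83) = 3.7783 × 10⁻⁵ s⁻² ≈ 3.78 × 10⁻⁵ s⁻².
A positive N² confirms static stability across the interval.

3.78 × 10⁻⁵ s⁻²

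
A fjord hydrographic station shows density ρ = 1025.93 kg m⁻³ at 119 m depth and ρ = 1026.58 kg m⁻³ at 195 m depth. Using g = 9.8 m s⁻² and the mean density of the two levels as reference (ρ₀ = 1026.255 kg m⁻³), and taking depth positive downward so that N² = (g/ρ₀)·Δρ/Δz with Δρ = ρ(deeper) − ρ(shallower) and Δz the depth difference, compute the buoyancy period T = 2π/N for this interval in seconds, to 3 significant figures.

Δρ = 1026.58 − 1025.93 = 0.65 kg m⁻³ over Δz = 195 − 119 = 76 m.
N² = (9.8/1026.255) × (0.65/76) = 8.1672 × 10⁻⁵ s⁻².
N = √(8.1672 × 10⁻⁵) = 9.0373 × 10⁻³ rad s⁻¹, so T = 2π/N = 695.25 s ≈ 695 s.

695 s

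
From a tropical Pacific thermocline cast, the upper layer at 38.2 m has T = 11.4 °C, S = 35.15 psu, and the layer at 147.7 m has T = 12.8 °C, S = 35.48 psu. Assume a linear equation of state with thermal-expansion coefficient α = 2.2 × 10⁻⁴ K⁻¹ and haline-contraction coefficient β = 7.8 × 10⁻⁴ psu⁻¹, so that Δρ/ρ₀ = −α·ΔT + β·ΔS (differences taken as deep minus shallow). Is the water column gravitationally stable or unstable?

unstable

ΔT = 12.8 − 11.4 = +1.4 K and ΔS = 35.48 − 35.15 = +0.33 psu (deep − shallow).
−αΔT = -3.08 × 10⁻⁴; βΔS = 2.574 × 10⁻⁴; sum Δρ/ρ₀ = -5.06 × 10⁻⁵.
Δρ/ρ₀ < 0, so Δρ < 0: deeper water is lighter → statically unstable; the column would overturn.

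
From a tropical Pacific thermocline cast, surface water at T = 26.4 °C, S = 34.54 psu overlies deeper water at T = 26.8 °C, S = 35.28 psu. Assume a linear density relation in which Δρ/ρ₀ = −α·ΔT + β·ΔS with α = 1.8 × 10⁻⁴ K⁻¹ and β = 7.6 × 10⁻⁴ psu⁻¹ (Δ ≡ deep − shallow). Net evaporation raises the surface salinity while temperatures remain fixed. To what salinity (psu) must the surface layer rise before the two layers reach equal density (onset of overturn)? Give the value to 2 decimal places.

Neutral buoyancy requires −α(T_deep − T_surf) + β(S_deep − S_surf′) = 0.
S_surf′ = S_deep − (α/β)·ΔT = 35.28 − (1.8 × 10⁻⁴/7.6 × 10⁻⁴)·(+0.4) = 35.1853 psu.
Increase required: 35.1853 − 34.54 = 0.6453 psu.

35.19 psu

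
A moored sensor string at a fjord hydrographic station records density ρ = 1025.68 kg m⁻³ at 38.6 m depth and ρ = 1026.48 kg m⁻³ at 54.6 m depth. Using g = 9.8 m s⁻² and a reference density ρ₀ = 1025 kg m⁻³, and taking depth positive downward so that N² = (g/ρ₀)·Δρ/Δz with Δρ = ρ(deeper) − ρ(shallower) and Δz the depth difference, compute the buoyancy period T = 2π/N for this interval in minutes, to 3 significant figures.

4.79 min

Δρ = 1026.48 − 1025.68 = 0.80 kg m⁻³ over Δz = 54.6 − 38.6 = 16 m.
N² = (9.8/1025) × (0.80/16) = 4.7805 × 10⁻⁴ s⁻².
N = √(4.7805 × 10⁻⁴) = 0.021864 rad s⁻¹, so T = 2π/N = 287.38 s = 4.7897 min ≈ 4.79 min.
A positive N² confirms static stability across the interval.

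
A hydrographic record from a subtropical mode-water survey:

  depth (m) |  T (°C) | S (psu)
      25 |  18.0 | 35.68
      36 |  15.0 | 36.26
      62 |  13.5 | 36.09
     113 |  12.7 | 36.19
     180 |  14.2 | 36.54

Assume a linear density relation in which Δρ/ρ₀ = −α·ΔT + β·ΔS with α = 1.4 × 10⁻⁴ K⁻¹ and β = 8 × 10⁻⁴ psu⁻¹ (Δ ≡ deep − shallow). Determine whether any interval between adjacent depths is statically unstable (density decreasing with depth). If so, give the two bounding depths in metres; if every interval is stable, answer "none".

Evaluate Δρ/ρ₀ = −αΔT + βΔS across each adjacent pair:
  25–36 m: −αΔT+βΔS = −(1.4 × 10⁻⁴)(-3.0)+(8 × 10⁻⁴)(+0.58) = 8.8 × 10⁻⁴ → stable
  36–62 m: −αΔT+βΔS = −(1.4 × 10⁻⁴)(-1.5)+(8 × 10⁻⁴)(-0.17) = 7.4 × 10⁻⁵ → stable
  62–113 m: −αΔT+βΔS = −(1.4 × 10⁻⁴)(-0.8)+(8 × 10⁻⁴)(+0.10) = 1.9 × 10⁻⁴ → stable
  113–180 m: −αΔT+βΔS = −(1.4 × 10⁻⁴)(+1.5)+(8 × 10⁻⁴)(+0.35) = 7.0 × 10⁻⁵ → stable
Every interval has Δρ > 0: the column is stably stratified throughout.

none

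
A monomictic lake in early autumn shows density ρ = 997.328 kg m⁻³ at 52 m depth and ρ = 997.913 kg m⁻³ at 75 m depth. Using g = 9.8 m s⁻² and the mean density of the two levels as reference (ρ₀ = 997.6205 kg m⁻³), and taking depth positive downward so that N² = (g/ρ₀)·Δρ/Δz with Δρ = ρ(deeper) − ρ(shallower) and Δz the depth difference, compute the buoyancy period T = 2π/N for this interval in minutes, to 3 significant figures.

6.62 min

Δρ = 997.913 − 997.328 = 0.585 kg m⁻³ over Δz = 75 − 52 = 23 m.
N² = (9.8/997.6205) × (0.585/23) = 2.4986 × 10⁻⁴ s⁻².
N = √(2.4986 × 10⁻⁴) = 0.015807 rad s⁻¹, so T = 2π/N = 397.49 s = 6.6248 min ≈ 6.62 min.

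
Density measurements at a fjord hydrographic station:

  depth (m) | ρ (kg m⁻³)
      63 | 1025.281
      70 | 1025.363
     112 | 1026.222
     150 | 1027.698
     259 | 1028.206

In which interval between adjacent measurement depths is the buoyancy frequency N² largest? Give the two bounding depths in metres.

112–150 m

Compute the density gradient over each adjacent pair:
  63–70 m: Δρ/Δz = 0.082/7 = 0.012 kg m⁻⁴
  70–112 m: Δρ/Δz = 0.859/42 = 0.020 kg m⁻⁴
  112–150 m: Δρ/Δz = 1.476/38 = 0.039 kg m⁻⁴
  150–259 m: Δρ/Δz = 0.508/109 = 4.7 × 10⁻³ kg m⁻⁴
The largest gradient is in the 112–150 m interval — the pycnocline.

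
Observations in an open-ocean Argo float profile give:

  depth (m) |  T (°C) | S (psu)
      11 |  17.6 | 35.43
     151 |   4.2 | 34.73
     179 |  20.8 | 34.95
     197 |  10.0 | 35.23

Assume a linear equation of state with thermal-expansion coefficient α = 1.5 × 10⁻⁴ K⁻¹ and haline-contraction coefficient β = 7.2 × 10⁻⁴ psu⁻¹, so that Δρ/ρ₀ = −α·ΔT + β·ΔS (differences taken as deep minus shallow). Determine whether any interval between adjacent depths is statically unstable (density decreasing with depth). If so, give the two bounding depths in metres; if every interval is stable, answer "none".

151–179 m

Evaluate Δρ/ρ₀ = −αΔT + βΔS across each adjacent pair:
  11–151 m: −αΔT+βΔS = −(1.5 × 10⁻⁴)(-13.4)+(7.2 × 10⁻⁴)(-0.70) = 1.5 × 10⁻³ → stable
  151–179 m: −αΔT+βΔS = −(1.5 × 10⁻⁴)(+16.6)+(7.2 × 10⁻⁴)(+0.22) = -2.3 × 10⁻³ → UNSTABLE
  179–197 m: −αΔT+βΔS = −(1.5 × 10⁻⁴)(-10.8)+(7.2 × 10⁻⁴)(+0.28) = 1.8 × 10⁻³ → stable
The 151–179 m interval has Δρ < 0: lighter water underlies denser water.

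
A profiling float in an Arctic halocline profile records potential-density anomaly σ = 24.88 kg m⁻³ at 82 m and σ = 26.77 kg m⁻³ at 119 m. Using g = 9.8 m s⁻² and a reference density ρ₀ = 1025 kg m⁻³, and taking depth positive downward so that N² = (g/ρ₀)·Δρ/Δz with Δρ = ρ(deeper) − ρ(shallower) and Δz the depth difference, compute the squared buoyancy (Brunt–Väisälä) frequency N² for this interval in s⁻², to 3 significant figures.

Δρ = 1026.77 − 1024.88 = 1.89 kg m⁻³ over Δz = 119 − 82 = 37 m.
N² = (9.8/1025) × (1.89/37) = 4.8838 × 10⁻⁴ s⁻² ≈ 4.88 × 10⁻⁴ s⁻².

4.88 × 10⁻⁴ s⁻²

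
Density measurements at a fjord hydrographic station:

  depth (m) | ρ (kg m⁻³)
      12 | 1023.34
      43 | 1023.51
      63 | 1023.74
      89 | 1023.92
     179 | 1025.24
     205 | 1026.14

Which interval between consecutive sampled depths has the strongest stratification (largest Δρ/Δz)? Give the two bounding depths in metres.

179–205 m

Compute the density gradient over each adjacent pair:
  12–43 m: Δρ/Δz = 0.17/31 = 5.5 × 10⁻³ kg m⁻⁴
  43–63 m: Δρ/Δz = 0.23/20 = 0.011 kg m⁻⁴
  63–89 m: Δρ/Δz = 0.18/26 = 6.9 × 10⁻³ kg m⁻⁴
  89–179 m: Δρ/Δz = 1.32/90 = 0.015 kg m⁻⁴
  179–205 m: Δρ/Δz = 0.90/26 = 0.035 kg m⁻⁴
The largest gradient is in the 179–205 m interval — the pycnocline.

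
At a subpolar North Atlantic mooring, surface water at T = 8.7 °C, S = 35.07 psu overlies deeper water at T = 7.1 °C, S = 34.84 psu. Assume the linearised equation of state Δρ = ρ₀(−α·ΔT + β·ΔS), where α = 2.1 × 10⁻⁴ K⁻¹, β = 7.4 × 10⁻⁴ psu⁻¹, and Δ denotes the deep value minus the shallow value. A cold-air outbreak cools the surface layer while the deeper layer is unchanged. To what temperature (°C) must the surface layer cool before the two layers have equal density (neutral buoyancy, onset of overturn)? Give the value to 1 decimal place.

Neutral buoyancy requires Δρ = 0, i.e. −α(T_deep − T_surf′) + β(S_deep − S_surf) = 0.
T_surf′ = T_deep − (β/α)·ΔS = 7.1 − (7.4 × 10⁻⁴/2.1 × 10⁻⁴)·(-0.23) = 7.910 °C.
Cooling required: 8.7 − (7.910) = 0.790 °C.

7.9 °C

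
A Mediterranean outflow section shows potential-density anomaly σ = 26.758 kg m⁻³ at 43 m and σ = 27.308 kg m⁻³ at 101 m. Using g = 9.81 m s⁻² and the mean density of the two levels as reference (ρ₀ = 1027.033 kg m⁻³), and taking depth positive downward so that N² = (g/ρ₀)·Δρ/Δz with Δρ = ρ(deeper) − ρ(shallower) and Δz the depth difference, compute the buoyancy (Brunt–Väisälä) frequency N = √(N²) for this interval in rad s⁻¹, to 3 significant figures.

9.52 × 10⁻³ rad s⁻¹

Δρ = 1027.308 − 1026.758 = 0.550 kg m⁻³ over Δz = 101 − 43 = 58 m.
N² = (9.81/1027.033) × (0.550/58) = 9.0577 × 10⁻⁵ s⁻².
N = √(9.0577 × 10⁻⁵) = 9.5172 × 10⁻³ rad s⁻¹ ≈ 9.52 × 10⁻³ rad s⁻¹.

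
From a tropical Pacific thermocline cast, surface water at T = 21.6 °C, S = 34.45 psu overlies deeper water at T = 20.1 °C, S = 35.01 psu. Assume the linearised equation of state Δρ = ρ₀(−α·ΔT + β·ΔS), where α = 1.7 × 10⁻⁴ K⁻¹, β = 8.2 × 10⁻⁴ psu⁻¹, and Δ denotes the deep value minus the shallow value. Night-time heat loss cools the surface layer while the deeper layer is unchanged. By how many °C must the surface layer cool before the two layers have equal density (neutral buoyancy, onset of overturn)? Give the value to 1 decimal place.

4.2 °C

Neutral buoyancy requires Δρ = 0, i.e. −α(T_deep − T_surf′) + β(S_deep − S_surf) = 0.
T_surf′ = T_deep − (β/α)·ΔS = 20.1 − (8.2 × 10⁻⁴/1.7 × 10⁻⁴)·(+0.56) = 17.399 °C.
Cooling required: 21.6 − (17.399) = 4.201 °C.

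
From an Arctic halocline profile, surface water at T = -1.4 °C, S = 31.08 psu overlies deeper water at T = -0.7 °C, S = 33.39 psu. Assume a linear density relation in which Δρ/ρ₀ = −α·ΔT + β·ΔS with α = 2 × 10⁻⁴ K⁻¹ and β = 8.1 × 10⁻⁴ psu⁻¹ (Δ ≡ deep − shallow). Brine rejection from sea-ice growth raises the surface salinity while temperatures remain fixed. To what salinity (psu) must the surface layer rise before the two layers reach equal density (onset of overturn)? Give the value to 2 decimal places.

Neutral buoyancy requires −α(T_deep − T_surf) + β(S_deep − S_surf′) = 0.
S_surf′ = S_deep − (α/β)·ΔT = 33.39 − (2 × 10⁻⁴/8.1 × 10⁻⁴)·(+0.7) = 33.2172 psu.
Increase required: 33.2172 − 31.08 = 2.1372 psu.

33.22 psu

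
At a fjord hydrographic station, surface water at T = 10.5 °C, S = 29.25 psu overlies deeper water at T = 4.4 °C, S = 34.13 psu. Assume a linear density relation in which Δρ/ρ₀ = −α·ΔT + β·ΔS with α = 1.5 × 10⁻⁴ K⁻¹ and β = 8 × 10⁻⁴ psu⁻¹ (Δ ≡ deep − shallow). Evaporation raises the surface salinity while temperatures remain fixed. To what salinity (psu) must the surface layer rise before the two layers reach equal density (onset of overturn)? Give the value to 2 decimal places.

Neutral buoyancy requires −α(T_deep − T_surf) + β(S_deep − S_surf′) = 0.
S_surf′ = S_deep − (α/β)·ΔT = 34.13 − (1.5 × 10⁻⁴/8 × 10⁻⁴)·(-6.1) = 35.2737 psu.
Increase required: 35.2737 − 29.25 = 6.0237 psu.

35.27 psu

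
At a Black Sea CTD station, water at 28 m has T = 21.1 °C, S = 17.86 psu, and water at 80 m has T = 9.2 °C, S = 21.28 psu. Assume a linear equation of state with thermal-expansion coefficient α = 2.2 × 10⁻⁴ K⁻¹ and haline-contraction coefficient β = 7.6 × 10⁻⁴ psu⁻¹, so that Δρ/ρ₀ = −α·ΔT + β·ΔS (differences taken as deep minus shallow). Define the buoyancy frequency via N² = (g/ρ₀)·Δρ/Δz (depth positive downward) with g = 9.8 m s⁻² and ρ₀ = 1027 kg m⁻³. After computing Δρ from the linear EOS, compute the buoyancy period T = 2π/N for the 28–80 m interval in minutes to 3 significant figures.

3.34 min

ΔT = -11.9 K, ΔS = +3.42 psu (deep − shallow).
Δρ/ρ₀ = −αΔT + βΔS = 2.618 × 10⁻³ + 2.5992 × 10⁻³ = 5.2172 × 10⁻³, so Δρ ≈ 5.358 kg m⁻³.
N² = (g/ρ₀)·Δρ/Δz = g·(Δρ/ρ₀)/Δz = 9.8 × 5.2172 × 10⁻³ / 52 = 9.8324 × 10⁻⁴ s⁻².
N = √(9.8324 × 10⁻⁴) = 0.031357 rad s⁻¹ → T = 2π/N = 200.38 s = 3.3397 min ≈ 3.34 min.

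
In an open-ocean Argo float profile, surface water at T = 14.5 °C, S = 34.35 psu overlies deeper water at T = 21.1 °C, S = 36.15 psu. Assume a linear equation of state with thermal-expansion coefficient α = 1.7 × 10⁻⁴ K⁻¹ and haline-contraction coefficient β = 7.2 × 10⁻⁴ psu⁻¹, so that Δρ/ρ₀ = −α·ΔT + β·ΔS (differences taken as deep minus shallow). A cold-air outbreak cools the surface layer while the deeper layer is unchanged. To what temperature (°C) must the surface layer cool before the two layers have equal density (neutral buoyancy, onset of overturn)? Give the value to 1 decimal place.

13.5 °C

Neutral buoyancy requires Δρ = 0, i.e. −α(T_deep − T_surf′) + β(S_deep − S_surf) = 0.
T_surf′ = T_deep − (β/α)·ΔS = 21.1 − (7.2 × 10⁻⁴/1.7 × 10⁻⁴)·(+1.80) = 13.476 °C.
Cooling required: 14.5 − (13.476) = 1.024 °C.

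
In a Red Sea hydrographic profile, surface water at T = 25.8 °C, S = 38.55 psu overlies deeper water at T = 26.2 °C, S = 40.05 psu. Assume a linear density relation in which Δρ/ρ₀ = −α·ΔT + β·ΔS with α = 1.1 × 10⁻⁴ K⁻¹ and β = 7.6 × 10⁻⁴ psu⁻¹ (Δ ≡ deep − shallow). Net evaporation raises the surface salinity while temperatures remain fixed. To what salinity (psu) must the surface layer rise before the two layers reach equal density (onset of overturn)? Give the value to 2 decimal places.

Neutral buoyancy requires −α(T_deep − T_surf) + β(S_deep − S_surf′) = 0.
S_surf′ = S_deep − (α/β)·ΔT = 40.05 − (1.1 × 10⁻⁴/7.6 × 10⁻⁴)·(+0.4) = 39.9921 psu.
Increase required: 39.9921 − 38.55 = 1.4421 psu.

39.99 psu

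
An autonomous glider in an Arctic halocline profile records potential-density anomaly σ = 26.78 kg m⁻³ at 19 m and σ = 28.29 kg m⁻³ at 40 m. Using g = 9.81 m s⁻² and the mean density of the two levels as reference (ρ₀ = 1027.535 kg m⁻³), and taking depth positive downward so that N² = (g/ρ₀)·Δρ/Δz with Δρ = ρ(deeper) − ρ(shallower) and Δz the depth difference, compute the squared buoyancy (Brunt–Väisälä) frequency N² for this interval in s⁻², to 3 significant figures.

6.86 × 10⁻⁴ s⁻²

Δρ = 1028.29 − 1026.78 = 1.51 kg m⁻³ over Δz = 40 − 19 = 21 m.
N² = (9.81/1027.535) × (1.51/21) = 6.8648 × 10⁻⁴ s⁻² ≈ 6.86 × 10⁻⁴ s⁻².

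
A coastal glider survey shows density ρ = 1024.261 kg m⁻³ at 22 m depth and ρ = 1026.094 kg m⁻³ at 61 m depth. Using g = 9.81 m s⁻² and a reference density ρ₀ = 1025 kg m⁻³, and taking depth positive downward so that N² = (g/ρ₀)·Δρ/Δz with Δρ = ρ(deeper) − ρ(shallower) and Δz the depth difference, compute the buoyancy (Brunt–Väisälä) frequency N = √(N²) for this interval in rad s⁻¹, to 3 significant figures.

0.0212 rad s⁻¹

Δρ = 1026.094 − 1024.261 = 1.833 kg m⁻³ over Δz = 61 − 22 = 39 m.
N² = (9.81/1025) × (1.833/39) = 4.4982 × 10⁻⁴ s⁻².
N = √(4.4982 × 10⁻⁴) = 0.021209 rad s⁻¹ ≈ 0.0212 rad s⁻¹.
Since Δρ > 0 the layer is stably stratified.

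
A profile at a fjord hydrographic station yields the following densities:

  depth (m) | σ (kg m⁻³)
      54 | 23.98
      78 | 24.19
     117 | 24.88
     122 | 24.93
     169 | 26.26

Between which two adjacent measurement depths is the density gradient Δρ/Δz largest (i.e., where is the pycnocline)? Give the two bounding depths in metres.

122–169 m

Compute the density gradient over each adjacent pair:
  54–78 m: Δρ/Δz = 0.21/24 = 8.7 × 10⁻³ kg m⁻⁴
  78–117 m: Δρ/Δz = 0.69/39 = 0.018 kg m⁻⁴
  117–122 m: Δρ/Δz = 0.05/5 = 0.010 kg m⁻⁴
  122–169 m: Δρ/Δz = 1.33/47 = 0.028 kg m⁻⁴
The largest gradient is in the 122–169 m interval — the pycnocline.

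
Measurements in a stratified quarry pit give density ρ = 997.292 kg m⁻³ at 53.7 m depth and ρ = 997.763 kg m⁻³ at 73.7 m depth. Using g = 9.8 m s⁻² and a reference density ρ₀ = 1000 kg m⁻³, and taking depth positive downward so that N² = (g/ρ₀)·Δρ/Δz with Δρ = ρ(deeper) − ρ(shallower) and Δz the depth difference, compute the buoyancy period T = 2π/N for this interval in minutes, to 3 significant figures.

6.89 min

Δρ = 997.763 − 997.292 = 0.471 kg m⁻³ over Δz = 73.7 − 53.7 = 20 m.
N² = (9.8/1000) × (0.471/20) = 2.3079 × 10⁻⁴ s⁻².
N = √(2.3079 × 10⁻⁴) = 0.015192 rad s⁻¹, so T = 2π/N = 413.59 s = 6.8932 min ≈ 6.89 min.
Since Δρ > 0 the layer is stably stratified.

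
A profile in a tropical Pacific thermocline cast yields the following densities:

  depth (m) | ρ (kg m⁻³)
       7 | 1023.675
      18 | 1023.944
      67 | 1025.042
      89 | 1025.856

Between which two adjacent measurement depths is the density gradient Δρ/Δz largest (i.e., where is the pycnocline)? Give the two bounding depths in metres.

Compute the density gradient over each adjacent pair:
  7–18 m: Δρ/Δz = 0.269/11 = 0.024 kg m⁻⁴
  18–67 m: Δρ/Δz = 1.098/49 = 0.022 kg m⁻⁴
  67–89 m: Δρ/Δz = 0.814/22 = 0.037 kg m⁻⁴
The largest gradient is in the 67–89 m interval — the pycnocline.

67–89 m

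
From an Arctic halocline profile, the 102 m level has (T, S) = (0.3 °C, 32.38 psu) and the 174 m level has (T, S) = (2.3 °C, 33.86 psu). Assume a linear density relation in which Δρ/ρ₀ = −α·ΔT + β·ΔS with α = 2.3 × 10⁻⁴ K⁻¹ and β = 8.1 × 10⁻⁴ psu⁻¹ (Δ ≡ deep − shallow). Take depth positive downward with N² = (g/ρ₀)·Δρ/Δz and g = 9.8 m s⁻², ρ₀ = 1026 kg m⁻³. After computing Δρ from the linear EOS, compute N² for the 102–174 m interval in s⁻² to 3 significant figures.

1.01 × 10⁻⁴ s⁻²

ΔT = +2.0 K, ΔS = +1.48 psu (deep − shallow).
Δρ/ρ₀ = −αΔT + βΔS = -4.60 × 10⁻⁴ + 1.1988 × 10⁻³ = 7.388 × 10⁻⁴, so Δρ ≈ 0.7580 kg m⁻³.
N² = (g/ρ₀)·Δρ/Δz = g·(Δρ/ρ₀)/Δz = 9.8 × 7.388 × 10⁻⁴ / 72 = 1.0056 × 10⁻⁴ s⁻² ≈ 1.01 × 10⁻⁴ s⁻².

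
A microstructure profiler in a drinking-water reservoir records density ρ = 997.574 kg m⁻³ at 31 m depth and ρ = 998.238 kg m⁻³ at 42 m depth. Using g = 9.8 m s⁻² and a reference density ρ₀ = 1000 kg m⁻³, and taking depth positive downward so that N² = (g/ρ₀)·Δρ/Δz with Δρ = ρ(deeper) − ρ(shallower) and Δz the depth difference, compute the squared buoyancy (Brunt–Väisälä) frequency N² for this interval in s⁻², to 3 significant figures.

5.92 × 10⁻⁴ s⁻²

Δρ = 998.238 − 997.574 = 0.664 kg m⁻³ over Δz = 42 − 31 = 11 m.
N² = (9.8/1000) × (0.664/11) = 5.9156 × 10⁻⁴ s⁻² ≈ 5.92 × 10⁻⁴ s⁻².
A positive N² confirms static stability across the interval.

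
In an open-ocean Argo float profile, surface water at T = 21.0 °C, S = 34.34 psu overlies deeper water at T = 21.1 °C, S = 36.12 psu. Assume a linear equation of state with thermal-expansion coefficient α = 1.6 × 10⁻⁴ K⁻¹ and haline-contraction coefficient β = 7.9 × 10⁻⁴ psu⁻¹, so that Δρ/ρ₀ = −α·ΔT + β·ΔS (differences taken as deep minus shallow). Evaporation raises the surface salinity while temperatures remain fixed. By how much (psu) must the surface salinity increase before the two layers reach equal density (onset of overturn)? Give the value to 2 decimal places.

1.76 psu

Neutral buoyancy requires −α(T_deep − T_surf) + β(S_deep − S_surf′) = 0.
S_surf′ = S_deep − (α/β)·ΔT = 36.12 − (1.6 × 10⁻⁴/7.9 × 10⁻⁴)·(+0.1) = 36.0997 psu.
Increase required: 36.0997 − 34.34 = 1.7597 psu.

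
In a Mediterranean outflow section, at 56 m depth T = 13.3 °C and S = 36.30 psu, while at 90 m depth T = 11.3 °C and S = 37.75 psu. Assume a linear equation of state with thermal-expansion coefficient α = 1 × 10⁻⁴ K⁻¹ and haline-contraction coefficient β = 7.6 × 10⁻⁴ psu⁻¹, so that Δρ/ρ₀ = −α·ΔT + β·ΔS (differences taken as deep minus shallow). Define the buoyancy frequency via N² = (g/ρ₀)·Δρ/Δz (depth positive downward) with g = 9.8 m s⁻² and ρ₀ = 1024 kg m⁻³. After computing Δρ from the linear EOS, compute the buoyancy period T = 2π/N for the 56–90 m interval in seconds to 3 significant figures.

324 s

ΔT = -2.0 K, ΔS = +1.45 psu (deep − shallow).
Δρ/ρ₀ = −αΔT + βΔS = 2.00 × 10⁻⁴ + 1.102 × 10⁻³ = 1.302 × 10⁻³, so Δρ ≈ 1.333 kg m⁻³.
N² = (g/ρ₀)·Δρ/Δz = g·(Δρ/ρ₀)/Δz = 9.8 × 1.302 × 10⁻³ / 34 = 3.7528 × 10⁻⁴ s⁻².
N = √(3.7528 × 10⁻⁴) = 0.019372 rad s⁻¹ → T = 2π/N = 324.34 s ≈ 324 s.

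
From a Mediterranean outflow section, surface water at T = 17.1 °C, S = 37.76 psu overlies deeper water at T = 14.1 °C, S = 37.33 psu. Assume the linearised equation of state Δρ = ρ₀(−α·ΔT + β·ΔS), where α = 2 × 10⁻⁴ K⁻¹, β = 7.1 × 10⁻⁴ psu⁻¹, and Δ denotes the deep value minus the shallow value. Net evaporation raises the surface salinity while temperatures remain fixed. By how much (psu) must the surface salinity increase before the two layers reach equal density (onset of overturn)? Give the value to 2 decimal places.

0.42 psu

Neutral buoyancy requires −α(T_deep − T_surf) + β(S_deep − S_surf′) = 0.
S_surf′ = S_deep − (α/β)·ΔT = 37.33 − (2 × 10⁻⁴/7.1 × 10⁻⁴)·(-3.0) = 38.1751 psu.
Increase required: 38.1751 − 37.76 = 0.4151 psu.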